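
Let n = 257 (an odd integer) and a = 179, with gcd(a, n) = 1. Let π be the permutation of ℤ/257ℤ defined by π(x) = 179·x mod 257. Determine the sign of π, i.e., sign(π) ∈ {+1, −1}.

Orbit of 169 under x↦179x: [169, 182, 196, 132, 241, 220, 59]… (length divides ord_257(179)).
Decompose π into cycles: lengths [256, 1] (2 cycles, including the fixed point 0).
n − c = 257 − 2 = 255; sign = (−1)^255 = -1.
Check: (179/257) = -1 by Zolotarev.

-1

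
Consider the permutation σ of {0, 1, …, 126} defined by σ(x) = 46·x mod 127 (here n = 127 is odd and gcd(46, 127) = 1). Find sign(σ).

Start at x=36: 36 → 5 → 103 → 39 → 16 → 101 → 74 → … (one orbit).
Decompose π into cycles: lengths [126, 1] (2 cycles, including the fixed point 0).
Σ(ℓ_i−1) = 127−2 = 125; sign = (−1)^125 = -1.

-1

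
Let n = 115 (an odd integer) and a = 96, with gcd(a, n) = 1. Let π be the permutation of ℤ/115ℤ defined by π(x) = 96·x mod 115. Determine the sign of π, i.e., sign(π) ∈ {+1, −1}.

Trace 6: π^k(6) = [6, 1, 96, 16, 41, 26, 81] for k=0..6.
Decompose π into cycles: lengths [11, 11, 11, 11, 11, 11, 11, 11, 11, 11, 1, 1, 1, 1, 1] (15 cycles, including the fixed point 0).
Σ(ℓ_i−1) = 115−15 = 100; sign = (−1)^100 = +1.
Check: (96/115) = +1 by Zolotarev.

+1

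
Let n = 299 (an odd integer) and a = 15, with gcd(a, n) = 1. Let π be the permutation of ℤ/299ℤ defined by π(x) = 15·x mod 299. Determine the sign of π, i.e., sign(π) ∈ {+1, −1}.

Trace 5: π^k(5) = [5, 75, 228, 131, 171, 173, 203] for k=0..6.
Cycle lengths of π_15 on ℤ/299ℤ: [132, 132, 22, 12, 1]; 5 cycles in total.
n − c = 299 − 5 = 294; sign = (−1)^294 = +1.

+1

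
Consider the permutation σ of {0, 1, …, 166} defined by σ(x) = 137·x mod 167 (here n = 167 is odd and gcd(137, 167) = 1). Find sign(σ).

+1

Start at x=121: 121 → 44 → 16 → 21 → 38 → 29 → 132 → … (one orbit).
3 cycles of lengths [83, 83, 1].
sign(π) = (−1)^{n − #cycles} = (−1)^{167−3} = (−1)^164 = +1.
Zolotarev: (137|167) = +1, matching the cycle-count sign.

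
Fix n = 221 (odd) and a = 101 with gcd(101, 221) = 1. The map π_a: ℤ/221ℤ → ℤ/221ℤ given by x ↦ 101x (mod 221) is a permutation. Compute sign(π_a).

+1

Orbit of 35 under x↦101x: [35, 220, 120, 186, 1, 101]… (length divides ord_221(101)).
Decompose π into cycles: lengths [6, 6, 6, 6, 6, 6, 6, 6, 6, 6, 6, 6, 6, 6, 6, 6, 6, 6, 6, 6, 6, 6, 6, 6, 6, 6, 6, 6, 6, 6, 6, 6, 6, 6, 2, 2, 2, 2, 2, 2, 2, 2, 1] (43 cycles, including the fixed point 0).
sign(π) = (−1)^{n − #cycles} = (−1)^{221−43} = (−1)^178 = +1.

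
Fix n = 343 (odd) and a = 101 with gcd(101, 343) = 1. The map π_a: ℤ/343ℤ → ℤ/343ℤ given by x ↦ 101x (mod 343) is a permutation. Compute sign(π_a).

Orbit of 176 under x↦101x: [176, 283, 114, 195, 144, 138, 218]… (length divides ord_343(101)).
The orbit structure of x ↦ 101x mod 343: 4 orbits of sizes [294, 42, 6, 1].
With 4 cycles on 343 points, sign = (−1)^{343−4} = -1.
The Jacobi symbol (101|343) = -1 (Zolotarev) agrees.

-1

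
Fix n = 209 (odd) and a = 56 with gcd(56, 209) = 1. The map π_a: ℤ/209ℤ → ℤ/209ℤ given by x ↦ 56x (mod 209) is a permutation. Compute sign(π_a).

Trace 56: π^k(56) = [56, 1] for k=0..1.
Cycle type of π: 2×99 + 1×11; total 110 cycles.
Σ(ℓ_i−1) = 209−110 = 99; sign = (−1)^99 = -1.
(56|209)_J = -1 (Zolotarev's lemma cross-check).

-1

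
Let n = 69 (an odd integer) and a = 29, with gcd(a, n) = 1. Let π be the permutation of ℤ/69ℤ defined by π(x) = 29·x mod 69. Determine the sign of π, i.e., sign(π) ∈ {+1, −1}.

Trace 49: π^k(49) = [49, 41, 16, 50, 1, 29, 13] for k=0..6.
The orbit structure of x ↦ 29x mod 69: 6 orbits of sizes [22, 22, 11, 11, 2, 1].
Σ(ℓ_i−1) = 69−6 = 63; sign = (−1)^63 = -1.

-1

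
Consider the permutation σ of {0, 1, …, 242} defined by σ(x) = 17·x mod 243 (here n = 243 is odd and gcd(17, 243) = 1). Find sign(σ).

Orbit of 8 under x↦17x: [8, 136, 125, 181, 161, 64, 116]… (length divides ord_243(17)).
The orbit structure of x ↦ 17x mod 243: 14 orbits of sizes [54, 54, 54, 18, 18, 18, 6, 6, 6, 2, 2, 2, 2, 1].
14 cycles on 243: each ℓ→(−1)^(ℓ−1), product (−1)^229 = -1.
Via Zolotarev, sign(π_{17}) = (17|243) = -1.

-1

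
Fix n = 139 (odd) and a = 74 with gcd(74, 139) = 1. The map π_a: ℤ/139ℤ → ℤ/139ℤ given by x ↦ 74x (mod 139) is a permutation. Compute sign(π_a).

-1

Start at x=10: 10 → 45 → 133 → 112 → 87 → 44 → 59 → … (one orbit).
Decompose π into cycles: lengths [46, 46, 46, 1] (4 cycles, including the fixed point 0).
With 4 cycles on 139 points, sign = (−1)^{139−4} = -1.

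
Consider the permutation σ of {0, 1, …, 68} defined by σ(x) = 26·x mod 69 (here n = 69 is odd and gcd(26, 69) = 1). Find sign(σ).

Orbit of 49 under x↦26x: [49, 32, 4, 35, 13, 62, 25]… (length divides ord_69(26)).
6 cycles of lengths [22, 22, 11, 11, 2, 1].
6 cycles on 69: each ℓ→(−1)^(ℓ−1), product (−1)^63 = -1.
Via Zolotarev, sign(π_{26}) = (26|69) = -1.

-1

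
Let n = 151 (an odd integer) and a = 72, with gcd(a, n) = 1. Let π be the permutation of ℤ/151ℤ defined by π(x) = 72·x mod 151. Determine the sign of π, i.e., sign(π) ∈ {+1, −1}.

+1

Trace 64: π^k(64) = [64, 78, 29, 125, 91, 59, 20] for k=0..6.
7 cycles of lengths [25, 25, 25, 25, 25, 25, 1].
With 7 cycles on 151 points, sign = (−1)^{151−7} = +1.
The Jacobi symbol (72|151) = +1 (Zolotarev) agrees.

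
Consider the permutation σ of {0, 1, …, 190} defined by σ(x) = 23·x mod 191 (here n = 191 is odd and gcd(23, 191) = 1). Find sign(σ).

Orbit of 162 under x↦23x: [162, 97, 130, 125, 10, 39, 133]… (length divides ord_191(23)).
3 cycles of lengths [95, 95, 1].
3 cycles on 191: each ℓ→(−1)^(ℓ−1), product (−1)^188 = +1.

+1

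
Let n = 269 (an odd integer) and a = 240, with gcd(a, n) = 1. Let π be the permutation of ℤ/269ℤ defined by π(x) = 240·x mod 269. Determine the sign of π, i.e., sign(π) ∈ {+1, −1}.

-1

Start at x=116: 116 → 133 → 178 → 218 → 134 → 149 → 252 → … (one orbit).
Decompose π into cycles: lengths [268, 1] (2 cycles, including the fixed point 0).
With 2 cycles on 269 points, sign = (−1)^{269−2} = -1.
Via Zolotarev, sign(π_{240}) = (240|269) = -1.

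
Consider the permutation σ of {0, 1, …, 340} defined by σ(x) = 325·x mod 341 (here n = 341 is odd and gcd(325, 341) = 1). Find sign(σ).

Start at x=325: 325 → 256 → 337 → 64 → 340 → 16 → 85 → … (one orbit).
35 cycles of lengths [10, 10, 10, 10, 10, 10, 10, 10, 10, 10, 10, 10, 10, 10, 10, 10, 10, 10, 10, 10, 10, 10, 10, 10, 10, 10, 10, 10, 10, 10, 10, 10, 10, 10, 1].
n − c = 341 − 35 = 306; sign = (−1)^306 = +1.
Check: (325/341) = +1 by Zolotarev.

+1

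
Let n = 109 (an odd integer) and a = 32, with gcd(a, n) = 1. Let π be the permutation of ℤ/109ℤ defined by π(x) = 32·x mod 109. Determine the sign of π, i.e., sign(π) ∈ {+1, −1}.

-1

Start at x=23: 23 → 82 → 8 → 38 → 17 → 108 → 77 → … (one orbit).
Decompose π into cycles: lengths [36, 36, 36, 1] (4 cycles, including the fixed point 0).
sign(π) = (−1)^{n − #cycles} = (−1)^{109−4} = (−1)^105 = -1.
The Jacobi symbol (32|109) = -1 (Zolotarev) agrees.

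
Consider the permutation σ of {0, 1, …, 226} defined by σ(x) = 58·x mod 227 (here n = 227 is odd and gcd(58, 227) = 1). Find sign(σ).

Orbit of 42 under x↦58x: [42, 166, 94, 4, 5, 63, 22]… (length divides ord_227(58)).
Cycle lengths of π_58 on ℤ/227ℤ: [226, 1]; 2 cycles in total.
n − c = 227 − 2 = 225; sign = (−1)^225 = -1.

-1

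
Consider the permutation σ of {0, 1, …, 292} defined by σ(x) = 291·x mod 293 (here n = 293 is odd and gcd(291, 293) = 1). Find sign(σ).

-1

Trace 76: π^k(76) = [76, 141, 11, 271, 44, 205, 176] for k=0..6.
Cycle lengths of π_291 on ℤ/293ℤ: [292, 1]; 2 cycles in total.
Σ(ℓ_i−1) = 293−2 = 291; sign = (−1)^291 = -1.
Check: (291/293) = -1 by Zolotarev.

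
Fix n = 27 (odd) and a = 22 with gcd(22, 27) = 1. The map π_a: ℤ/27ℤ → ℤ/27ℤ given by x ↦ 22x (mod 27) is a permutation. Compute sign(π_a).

+1

Trace 7: π^k(7) = [7, 19, 13, 16, 1, 22, 25] for k=0..6.
π_22 has 7 disjoint cycles with lengths [9, 9, 3, 3, 1, 1, 1] on {0,…,26}.
7 cycles on 27: each ℓ→(−1)^(ℓ−1), product (−1)^20 = +1.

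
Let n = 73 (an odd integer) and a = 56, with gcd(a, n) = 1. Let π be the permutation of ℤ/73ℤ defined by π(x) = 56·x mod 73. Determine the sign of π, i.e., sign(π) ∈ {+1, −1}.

Orbit of 65 under x↦56x: [65, 63, 24, 30, 1, 56, 70]… (length divides ord_73(56)).
π_56 has 4 disjoint cycles with lengths [24, 24, 24, 1] on {0,…,72}.
n − c = 73 − 4 = 69; sign = (−1)^69 = -1.

-1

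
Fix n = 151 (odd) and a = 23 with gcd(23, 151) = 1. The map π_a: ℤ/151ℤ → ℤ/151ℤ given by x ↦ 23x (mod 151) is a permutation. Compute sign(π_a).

-1

Start at x=147: 147 → 59 → 149 → 105 → 150 → 128 → 75 → … (one orbit).
π_23 has 6 disjoint cycles with lengths [30, 30, 30, 30, 30, 1] on {0,…,150}.
sign(π) = (−1)^{n − #cycles} = (−1)^{151−6} = (−1)^145 = -1.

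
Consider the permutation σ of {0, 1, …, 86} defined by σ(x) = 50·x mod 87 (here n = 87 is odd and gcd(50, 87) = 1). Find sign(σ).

Orbit of 13 under x↦50x: [13, 41, 49, 14, 4, 26, 82]… (length divides ord_87(50)).
Cycle type of π: 28×3 + 2 + 1; total 5 cycles.
sign(π) = (−1)^{n − #cycles} = (−1)^{87−5} = (−1)^82 = +1.
Check: (50/87) = +1 by Zolotarev.

+1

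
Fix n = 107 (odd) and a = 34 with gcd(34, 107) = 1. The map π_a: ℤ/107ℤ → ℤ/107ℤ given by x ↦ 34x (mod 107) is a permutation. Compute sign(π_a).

Orbit of 44 under x↦34x: [44, 105, 39, 42, 37, 81, 79]… (length divides ord_107(34)).
Cycle lengths of π_34 on ℤ/107ℤ: [53, 53, 1]; 3 cycles in total.
107 − 3 = 104 transpositions; sign(π) = (−1)^104 = +1.
Check: (34/107) = +1 by Zolotarev.

+1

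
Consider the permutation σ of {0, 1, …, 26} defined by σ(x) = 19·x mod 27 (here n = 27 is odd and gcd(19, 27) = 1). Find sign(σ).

+1

Start at x=19: 19 → 10 → 1 → 19 (one orbit).
The orbit structure of x ↦ 19x mod 27: 15 orbits of sizes [3, 3, 3, 3, 3, 3, 1, 1, 1, 1, 1, 1, 1, 1, 1].
n − c = 27 − 15 = 12; sign = (−1)^12 = +1.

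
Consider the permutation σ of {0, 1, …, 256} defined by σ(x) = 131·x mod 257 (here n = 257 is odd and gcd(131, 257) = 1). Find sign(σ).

-1

Orbit of 41 under x↦131x: [41, 231, 192, 223, 172, 173, 47]… (length divides ord_257(131)).
Decompose π into cycles: lengths [256, 1] (2 cycles, including the fixed point 0).
With 2 cycles on 257 points, sign = (−1)^{257−2} = -1.
Via Zolotarev, sign(π_{131}) = (131|257) = -1.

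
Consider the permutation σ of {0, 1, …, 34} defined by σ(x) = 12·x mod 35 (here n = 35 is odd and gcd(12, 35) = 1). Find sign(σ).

+1

Trace 4: π^k(4) = [4, 13, 16, 17, 29, 33, 11] for k=0..6.
Cycle type of π: 12×2 + 6 + 4 + 1; total 5 cycles.
35 − 5 = 30 transpositions; sign(π) = (−1)^30 = +1.
The Jacobi symbol (12|35) = +1 (Zolotarev) agrees.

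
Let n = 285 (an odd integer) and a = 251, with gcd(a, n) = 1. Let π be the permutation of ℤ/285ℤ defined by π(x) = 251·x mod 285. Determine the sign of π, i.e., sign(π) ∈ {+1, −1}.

-1

Orbit of 11 under x↦251x: [11, 196, 176, 1, 251, 16, 26]… (length divides ord_285(251)).
π_251 has 30 disjoint cycles with lengths [18, 18, 18, 18, 18, 18, 18, 18, 18, 18, 9, 9, 9, 9, 9, 9, 9, 9, 9, 9, 2, 2, 2, 2, 2, 1, 1, 1, 1, 1] on {0,…,284}.
With 30 cycles on 285 points, sign = (−1)^{285−30} = -1.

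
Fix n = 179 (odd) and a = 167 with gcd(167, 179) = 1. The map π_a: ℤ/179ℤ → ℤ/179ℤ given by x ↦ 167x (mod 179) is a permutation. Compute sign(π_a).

-1

Start at x=110: 110 → 112 → 88 → 18 → 142 → 86 → 42 → … (one orbit).
Cycle lengths of π_167 on ℤ/179ℤ: [178, 1]; 2 cycles in total.
With 2 cycles on 179 points, sign = (−1)^{179−2} = -1.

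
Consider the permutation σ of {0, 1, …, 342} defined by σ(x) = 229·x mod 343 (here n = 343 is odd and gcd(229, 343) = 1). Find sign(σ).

Start at x=141: 141 → 47 → 130 → 272 → 205 → 297 → 99 → … (one orbit).
Cycle lengths of π_229 on ℤ/343ℤ: [294, 42, 6, 1]; 4 cycles in total.
With 4 cycles on 343 points, sign = (−1)^{343−4} = -1.

-1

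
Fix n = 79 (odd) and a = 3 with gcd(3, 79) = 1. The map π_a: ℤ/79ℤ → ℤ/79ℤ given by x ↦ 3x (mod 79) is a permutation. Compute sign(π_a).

-1

Start at x=14: 14 → 42 → 47 → 62 → 28 → 5 → 15 → … (one orbit).
Cycle lengths of π_3 on ℤ/79ℤ: [78, 1]; 2 cycles in total.
n − c = 79 − 2 = 77; sign = (−1)^77 = -1.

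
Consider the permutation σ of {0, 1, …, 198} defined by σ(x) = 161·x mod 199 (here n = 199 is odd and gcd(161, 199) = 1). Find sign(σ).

Trace 46: π^k(46) = [46, 43, 157, 4, 47, 5, 9] for k=0..6.
π_161 has 3 disjoint cycles with lengths [99, 99, 1] on {0,…,198}.
3 cycles on 199: each ℓ→(−1)^(ℓ−1), product (−1)^196 = +1.

+1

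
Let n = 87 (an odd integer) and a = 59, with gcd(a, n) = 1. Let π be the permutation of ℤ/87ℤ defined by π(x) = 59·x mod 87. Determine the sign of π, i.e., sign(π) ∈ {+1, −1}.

-1

Orbit of 59 under x↦59x: [59, 1]… (length divides ord_87(59)).
58 cycles of lengths [2, 2, 2, 2, 2, 2, 2, 2, 2, 2, 2, 2, 2, 2, 2, 2, 2, 2, 2, 2, 2, 2, 2, 2, 2, 2, 2, 2, 2, 1, 1, 1, 1, 1, 1, 1, 1, 1, 1, 1, 1, 1, 1, 1, 1, 1, 1, 1, 1, 1, 1, 1, 1, 1, 1, 1, 1, 1].
With 58 cycles on 87 points, sign = (−1)^{87−58} = -1.
The Jacobi symbol (59|87) = -1 (Zolotarev) agrees.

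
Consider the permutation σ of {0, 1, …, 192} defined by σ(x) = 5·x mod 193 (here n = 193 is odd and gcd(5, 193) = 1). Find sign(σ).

Orbit of 114 under x↦5x: [114, 184, 148, 161, 33, 165, 53]… (length divides ord_193(5)).
The orbit structure of x ↦ 5x mod 193: 2 orbits of sizes [192, 1].
193 − 2 = 191 transpositions; sign(π) = (−1)^191 = -1.
Check: (5/193) = -1 by Zolotarev.

-1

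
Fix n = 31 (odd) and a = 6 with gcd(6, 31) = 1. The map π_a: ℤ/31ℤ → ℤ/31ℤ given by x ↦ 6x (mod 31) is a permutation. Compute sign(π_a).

-1

Orbit of 30 under x↦6x: [30, 25, 26, 1, 6, 5]… (length divides ord_31(6)).
6 cycles of lengths [6, 6, 6, 6, 6, 1].
With 6 cycles on 31 points, sign = (−1)^{31−6} = -1.
Zolotarev: (6|31) = -1, matching the cycle-count sign.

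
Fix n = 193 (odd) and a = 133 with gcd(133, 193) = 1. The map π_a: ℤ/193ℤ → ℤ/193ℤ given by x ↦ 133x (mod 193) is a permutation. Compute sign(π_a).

Start at x=69: 69 → 106 → 9 → 39 → 169 → 89 → 64 → … (one orbit).
Cycle type of π: 64×3 + 1; total 4 cycles.
With 4 cycles on 193 points, sign = (−1)^{193−4} = -1.
(133|193)_J = -1 (Zolotarev's lemma cross-check).

-1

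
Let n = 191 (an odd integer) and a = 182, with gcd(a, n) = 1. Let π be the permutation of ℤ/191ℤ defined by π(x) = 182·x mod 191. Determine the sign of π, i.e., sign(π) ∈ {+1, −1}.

Trace 116: π^k(116) = [116, 102, 37, 49, 132, 149, 187] for k=0..6.
Cycle type of π: 190 + 1; total 2 cycles.
n − c = 191 − 2 = 189; sign = (−1)^189 = -1.
(182|191)_J = -1 (Zolotarev's lemma cross-check).

-1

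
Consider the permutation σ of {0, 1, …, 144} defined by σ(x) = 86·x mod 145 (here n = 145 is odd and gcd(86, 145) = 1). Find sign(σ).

+1

Trace 86: π^k(86) = [86, 1] for k=0..1.
Decompose π into cycles: lengths [2, 2, 2, 2, 2, 2, 2, 2, 2, 2, 2, 2, 2, 2, 2, 2, 2, 2, 2, 2, 2, 2, 2, 2, 2, 2, 2, 2, 2, 2, 2, 2, 2, 2, 2, 2, 2, 2, 2, 2, 2, 2, 2, 2, 2, 2, 2, 2, 2, 2, 2, 2, 2, 2, 2, 2, 2, 2, 2, 2, 2, 2, 2, 2, 2, 2, 2, 2, 2, 2, 1, 1, 1, 1, 1] (75 cycles, including the fixed point 0).
sign(π) = (−1)^{n − #cycles} = (−1)^{145−75} = (−1)^70 = +1.
Via Zolotarev, sign(π_{86}) = (86|145) = +1.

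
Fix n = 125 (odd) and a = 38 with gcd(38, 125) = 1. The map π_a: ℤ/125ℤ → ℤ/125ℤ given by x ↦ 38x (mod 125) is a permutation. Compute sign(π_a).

-1

Trace 33: π^k(33) = [33, 4, 27, 26, 113, 44, 47] for k=0..6.
Cycle lengths of π_38 on ℤ/125ℤ: [100, 20, 4, 1]; 4 cycles in total.
With 4 cycles on 125 points, sign = (−1)^{125−4} = -1.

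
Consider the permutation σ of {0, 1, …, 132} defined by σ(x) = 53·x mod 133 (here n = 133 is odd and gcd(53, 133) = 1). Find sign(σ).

-1

Start at x=64: 64 → 67 → 93 → 8 → 25 → 128 → 1 → … (one orbit).
π_53 has 10 disjoint cycles with lengths [18, 18, 18, 18, 18, 18, 18, 3, 3, 1] on {0,…,132}.
133 − 10 = 123 transpositions; sign(π) = (−1)^123 = -1.
Zolotarev: (53|133) = -1, matching the cycle-count sign.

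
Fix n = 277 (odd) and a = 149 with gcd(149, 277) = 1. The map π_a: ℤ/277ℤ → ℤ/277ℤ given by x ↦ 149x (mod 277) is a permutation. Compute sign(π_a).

Start at x=159: 159 → 146 → 148 → 169 → 251 → 4 → 42 → … (one orbit).
4 cycles of lengths [92, 92, 92, 1].
Σ(ℓ_i−1) = 277−4 = 273; sign = (−1)^273 = -1.
(149|277)_J = -1 (Zolotarev's lemma cross-check).

-1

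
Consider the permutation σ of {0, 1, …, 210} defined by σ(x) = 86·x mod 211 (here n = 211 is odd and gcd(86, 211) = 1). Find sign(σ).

Start at x=125: 125 → 200 → 109 → 90 → 144 → 146 → 107 → … (one orbit).
Decompose π into cycles: lengths [70, 70, 70, 1] (4 cycles, including the fixed point 0).
sign(π) = (−1)^{n − #cycles} = (−1)^{211−4} = (−1)^207 = -1.

-1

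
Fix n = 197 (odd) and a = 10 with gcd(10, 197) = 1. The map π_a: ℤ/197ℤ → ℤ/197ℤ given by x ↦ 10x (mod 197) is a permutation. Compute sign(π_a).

+1

Trace 90: π^k(90) = [90, 112, 135, 168, 104, 55, 156] for k=0..6.
Cycle lengths of π_10 on ℤ/197ℤ: [98, 98, 1]; 3 cycles in total.
Σ(ℓ_i−1) = 197−3 = 194; sign = (−1)^194 = +1.
Check: (10/197) = +1 by Zolotarev.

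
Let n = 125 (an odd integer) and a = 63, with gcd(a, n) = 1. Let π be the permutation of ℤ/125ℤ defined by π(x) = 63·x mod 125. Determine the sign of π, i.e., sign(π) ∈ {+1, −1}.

Start at x=118: 118 → 59 → 92 → 46 → 23 → 74 → 37 → … (one orbit).
Cycle lengths of π_63 on ℤ/125ℤ: [100, 20, 4, 1]; 4 cycles in total.
125 − 4 = 121 transpositions; sign(π) = (−1)^121 = -1.
Via Zolotarev, sign(π_{63}) = (63|125) = -1.

-1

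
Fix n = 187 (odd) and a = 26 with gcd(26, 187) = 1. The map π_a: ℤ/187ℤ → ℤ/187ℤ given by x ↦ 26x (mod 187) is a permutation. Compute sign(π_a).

+1

Start at x=81: 81 → 49 → 152 → 25 → 89 → 70 → 137 → … (one orbit).
Decompose π into cycles: lengths [40, 40, 40, 40, 8, 8, 5, 5, 1] (9 cycles, including the fixed point 0).
Σ(ℓ_i−1) = 187−9 = 178; sign = (−1)^178 = +1.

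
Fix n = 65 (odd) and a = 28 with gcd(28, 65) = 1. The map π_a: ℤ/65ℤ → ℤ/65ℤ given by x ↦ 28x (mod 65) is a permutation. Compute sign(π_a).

Orbit of 1 under x↦28x: [1, 28, 4, 47, 16, 58, 64]… (length divides ord_65(28)).
Decompose π into cycles: lengths [12, 12, 12, 12, 12, 4, 1] (7 cycles, including the fixed point 0).
With 7 cycles on 65 points, sign = (−1)^{65−7} = +1.
Check: (28/65) = +1 by Zolotarev.

+1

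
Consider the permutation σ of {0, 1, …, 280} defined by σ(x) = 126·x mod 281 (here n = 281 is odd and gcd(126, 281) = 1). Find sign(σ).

+1

Trace 123: π^k(123) = [123, 43, 79, 119, 101, 81, 90] for k=0..6.
The orbit structure of x ↦ 126x mod 281: 5 orbits of sizes [70, 70, 70, 70, 1].
n − c = 281 − 5 = 276; sign = (−1)^276 = +1.
Via Zolotarev, sign(π_{126}) = (126|281) = +1.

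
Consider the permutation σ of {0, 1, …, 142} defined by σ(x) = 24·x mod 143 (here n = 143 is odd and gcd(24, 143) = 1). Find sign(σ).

+1

Trace 9: π^k(9) = [9, 73, 36, 6, 1, 24, 4] for k=0..6.
The orbit structure of x ↦ 24x mod 143: 5 orbits of sizes [60, 60, 12, 10, 1].
n − c = 143 − 5 = 138; sign = (−1)^138 = +1.
The Jacobi symbol (24|143) = +1 (Zolotarev) agrees.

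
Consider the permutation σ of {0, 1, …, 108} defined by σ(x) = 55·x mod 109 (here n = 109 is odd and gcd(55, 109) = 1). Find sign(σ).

-1

Trace 66: π^k(66) = [66, 33, 71, 90, 45, 77, 93] for k=0..6.
Cycle type of π: 36×3 + 1; total 4 cycles.
sign(π) = (−1)^{n − #cycles} = (−1)^{109−4} = (−1)^105 = -1.
Via Zolotarev, sign(π_{55}) = (55|109) = -1.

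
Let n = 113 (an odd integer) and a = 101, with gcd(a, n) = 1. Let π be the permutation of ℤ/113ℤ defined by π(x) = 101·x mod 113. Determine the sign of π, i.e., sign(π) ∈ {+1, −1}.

Start at x=81: 81 → 45 → 25 → 39 → 97 → 79 → 69 → … (one orbit).
Cycle lengths of π_101 on ℤ/113ℤ: [112, 1]; 2 cycles in total.
Σ(ℓ_i−1) = 113−2 = 111; sign = (−1)^111 = -1.

-1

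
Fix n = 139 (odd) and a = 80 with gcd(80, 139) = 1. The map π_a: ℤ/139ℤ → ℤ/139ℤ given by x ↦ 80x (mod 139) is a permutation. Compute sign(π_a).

Trace 6: π^k(6) = [6, 63, 36, 100, 77, 44, 45] for k=0..6.
π_80 has 7 disjoint cycles with lengths [23, 23, 23, 23, 23, 23, 1] on {0,…,138}.
139 − 7 = 132 transpositions; sign(π) = (−1)^132 = +1.
(80|139)_J = +1 (Zolotarev's lemma cross-check).

+1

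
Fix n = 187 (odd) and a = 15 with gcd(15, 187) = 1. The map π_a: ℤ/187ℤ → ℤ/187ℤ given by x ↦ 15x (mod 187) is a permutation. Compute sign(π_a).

Trace 157: π^k(157) = [157, 111, 169, 104, 64, 25, 1] for k=0..6.
Decompose π into cycles: lengths [40, 40, 40, 40, 8, 8, 5, 5, 1] (9 cycles, including the fixed point 0).
9 cycles on 187: each ℓ→(−1)^(ℓ−1), product (−1)^178 = +1.
Via Zolotarev, sign(π_{15}) = (15|187) = +1.

+1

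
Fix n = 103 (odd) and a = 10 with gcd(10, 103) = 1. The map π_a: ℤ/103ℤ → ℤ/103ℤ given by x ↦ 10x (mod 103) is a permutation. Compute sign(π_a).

-1

Start at x=64: 64 → 22 → 14 → 37 → 61 → 95 → 23 → … (one orbit).
The orbit structure of x ↦ 10x mod 103: 4 orbits of sizes [34, 34, 34, 1].
Σ(ℓ_i−1) = 103−4 = 99; sign = (−1)^99 = -1.
(10|103)_J = -1 (Zolotarev's lemma cross-check).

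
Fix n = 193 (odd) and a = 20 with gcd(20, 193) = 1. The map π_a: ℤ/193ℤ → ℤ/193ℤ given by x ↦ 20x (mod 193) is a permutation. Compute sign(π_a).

-1

Trace 124: π^k(124) = [124, 164, 192, 173, 179, 106, 190] for k=0..6.
4 cycles of lengths [64, 64, 64, 1].
Σ(ℓ_i−1) = 193−4 = 189; sign = (−1)^189 = -1.
(20|193)_J = -1 (Zolotarev's lemma cross-check).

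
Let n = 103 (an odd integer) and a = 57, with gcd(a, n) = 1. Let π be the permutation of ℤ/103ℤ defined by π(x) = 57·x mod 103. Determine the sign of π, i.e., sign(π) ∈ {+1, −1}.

-1

Orbit of 47 under x↦57x: [47, 1, 57, 56, 102, 46]… (length divides ord_103(57)).
The orbit structure of x ↦ 57x mod 103: 18 orbits of sizes [6, 6, 6, 6, 6, 6, 6, 6, 6, 6, 6, 6, 6, 6, 6, 6, 6, 1].
With 18 cycles on 103 points, sign = (−1)^{103−18} = -1.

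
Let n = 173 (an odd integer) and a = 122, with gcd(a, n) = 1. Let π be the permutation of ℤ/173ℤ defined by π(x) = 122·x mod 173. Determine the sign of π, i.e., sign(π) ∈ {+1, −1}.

+1

Orbit of 85 under x↦122x: [85, 163, 164, 113, 119, 159, 22]… (length divides ord_173(122)).
3 cycles of lengths [86, 86, 1].
173 − 3 = 170 transpositions; sign(π) = (−1)^170 = +1.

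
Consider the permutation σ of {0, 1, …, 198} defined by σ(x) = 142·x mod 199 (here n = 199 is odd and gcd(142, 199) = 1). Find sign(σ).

-1

Trace 170: π^k(170) = [170, 61, 105, 184, 59, 20, 54] for k=0..6.
Decompose π into cycles: lengths [198, 1] (2 cycles, including the fixed point 0).
sign(π) = (−1)^{n − #cycles} = (−1)^{199−2} = (−1)^197 = -1.
Zolotarev: (142|199) = -1, matching the cycle-count sign.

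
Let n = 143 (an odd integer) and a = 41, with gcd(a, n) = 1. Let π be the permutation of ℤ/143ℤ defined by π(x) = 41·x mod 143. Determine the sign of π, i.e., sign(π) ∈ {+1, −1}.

Start at x=83: 83 → 114 → 98 → 14 → 2 → 82 → 73 → … (one orbit).
π_41 has 5 disjoint cycles with lengths [60, 60, 12, 10, 1] on {0,…,142}.
n − c = 143 − 5 = 138; sign = (−1)^138 = +1.

+1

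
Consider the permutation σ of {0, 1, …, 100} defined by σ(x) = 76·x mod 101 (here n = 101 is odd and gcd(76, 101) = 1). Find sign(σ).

Start at x=85: 85 → 97 → 100 → 25 → 82 → 71 → 43 → … (one orbit).
The orbit structure of x ↦ 76x mod 101: 3 orbits of sizes [50, 50, 1].
3 cycles on 101: each ℓ→(−1)^(ℓ−1), product (−1)^98 = +1.
(76|101)_J = +1 (Zolotarev's lemma cross-check).

+1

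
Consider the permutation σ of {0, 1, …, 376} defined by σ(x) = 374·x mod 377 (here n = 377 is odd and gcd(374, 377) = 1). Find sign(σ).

Trace 53: π^k(53) = [53, 218, 100, 77, 146, 316, 183] for k=0..6.
8 cycles of lengths [84, 84, 84, 84, 28, 6, 6, 1].
Σ(ℓ_i−1) = 377−8 = 369; sign = (−1)^369 = -1.
Zolotarev: (374|377) = -1, matching the cycle-count sign.

-1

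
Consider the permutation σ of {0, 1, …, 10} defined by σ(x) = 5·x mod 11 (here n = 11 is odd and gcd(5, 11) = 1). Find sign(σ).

+1

Trace 5: π^k(5) = [5, 3, 4, 9, 1] for k=0..4.
Decompose π into cycles: lengths [5, 5, 1] (3 cycles, including the fixed point 0).
sign(π) = (−1)^{n − #cycles} = (−1)^{11−3} = (−1)^8 = +1.
Zolotarev: (5|11) = +1, matching the cycle-count sign.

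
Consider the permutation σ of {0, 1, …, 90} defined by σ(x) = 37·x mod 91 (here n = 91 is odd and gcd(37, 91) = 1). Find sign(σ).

Trace 1: π^k(1) = [1, 37, 4, 57, 16, 46, 64] for k=0..6.
Decompose π into cycles: lengths [12, 12, 12, 12, 12, 12, 12, 3, 3, 1] (10 cycles, including the fixed point 0).
10 cycles on 91: each ℓ→(−1)^(ℓ−1), product (−1)^81 = -1.
Zolotarev: (37|91) = -1, matching the cycle-count sign.

-1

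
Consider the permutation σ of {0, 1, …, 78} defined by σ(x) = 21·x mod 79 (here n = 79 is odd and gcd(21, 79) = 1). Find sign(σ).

Orbit of 62 under x↦21x: [62, 38, 8, 10, 52, 65, 22]… (length divides ord_79(21)).
Decompose π into cycles: lengths [13, 13, 13, 13, 13, 13, 1] (7 cycles, including the fixed point 0).
7 cycles on 79: each ℓ→(−1)^(ℓ−1), product (−1)^72 = +1.

+1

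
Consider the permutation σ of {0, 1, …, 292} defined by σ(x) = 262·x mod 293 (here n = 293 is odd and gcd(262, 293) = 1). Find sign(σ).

Start at x=1: 1 → 262 → 82 → 95 → 278 → 172 → 235 → … (one orbit).
Cycle type of π: 73×4 + 1; total 5 cycles.
Σ(ℓ_i−1) = 293−5 = 288; sign = (−1)^288 = +1.

+1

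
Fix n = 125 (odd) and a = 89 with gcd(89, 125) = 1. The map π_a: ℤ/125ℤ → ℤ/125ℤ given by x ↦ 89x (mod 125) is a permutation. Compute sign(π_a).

Start at x=39: 39 → 96 → 44 → 41 → 24 → 11 → 104 → … (one orbit).
The orbit structure of x ↦ 89x mod 125: 7 orbits of sizes [50, 50, 10, 10, 2, 2, 1].
With 7 cycles on 125 points, sign = (−1)^{125−7} = +1.
Zolotarev: (89|125) = +1, matching the cycle-count sign.

+1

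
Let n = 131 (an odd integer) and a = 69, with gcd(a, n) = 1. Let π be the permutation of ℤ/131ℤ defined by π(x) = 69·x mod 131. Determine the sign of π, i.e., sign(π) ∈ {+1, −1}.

-1

Trace 99: π^k(99) = [99, 19, 1, 69, 45, 92, 60] for k=0..6.
π_69 has 6 disjoint cycles with lengths [26, 26, 26, 26, 26, 1] on {0,…,130}.
Σ(ℓ_i−1) = 131−6 = 125; sign = (−1)^125 = -1.
Check: (69/131) = -1 by Zolotarev.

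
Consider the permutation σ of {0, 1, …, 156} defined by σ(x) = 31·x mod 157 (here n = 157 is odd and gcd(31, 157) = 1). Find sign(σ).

+1

Start at x=76: 76 → 1 → 31 → 19 → 118 → 47 → 44 → … (one orbit).
The orbit structure of x ↦ 31x mod 157: 3 orbits of sizes [78, 78, 1].
3 cycles on 157: each ℓ→(−1)^(ℓ−1), product (−1)^154 = +1.
Via Zolotarev, sign(π_{31}) = (31|157) = +1.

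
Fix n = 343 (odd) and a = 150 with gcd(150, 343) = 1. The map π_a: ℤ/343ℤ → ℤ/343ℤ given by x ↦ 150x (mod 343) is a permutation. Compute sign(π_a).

-1

Orbit of 22 under x↦150x: [22, 213, 51, 104, 165, 54, 211]… (length divides ord_343(150)).
Cycle type of π: 294 + 42 + 6 + 1; total 4 cycles.
Σ(ℓ_i−1) = 343−4 = 339; sign = (−1)^339 = -1.
Zolotarev: (150|343) = -1, matching the cycle-count sign.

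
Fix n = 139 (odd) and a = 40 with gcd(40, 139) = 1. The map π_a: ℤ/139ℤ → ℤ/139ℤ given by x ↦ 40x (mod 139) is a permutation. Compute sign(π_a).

-1

Orbit of 17 under x↦40x: [17, 124, 95, 47, 73, 1, 40]… (length divides ord_139(40)).
The orbit structure of x ↦ 40x mod 139: 2 orbits of sizes [138, 1].
139 − 2 = 137 transpositions; sign(π) = (−1)^137 = -1.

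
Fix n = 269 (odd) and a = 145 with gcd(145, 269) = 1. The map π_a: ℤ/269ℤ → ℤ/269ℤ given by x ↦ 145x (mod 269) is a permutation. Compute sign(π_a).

-1

Orbit of 97 under x↦145x: [97, 77, 136, 83, 199, 72, 218]… (length divides ord_269(145)).
2 cycles of lengths [268, 1].
269 − 2 = 267 transpositions; sign(π) = (−1)^267 = -1.
Check: (145/269) = -1 by Zolotarev.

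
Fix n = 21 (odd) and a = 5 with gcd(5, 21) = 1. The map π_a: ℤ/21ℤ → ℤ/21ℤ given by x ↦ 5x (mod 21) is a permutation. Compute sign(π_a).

Start at x=17: 17 → 1 → 5 → 4 → 20 → 16 → 17 (one orbit).
5 cycles of lengths [6, 6, 6, 2, 1].
sign(π) = (−1)^{n − #cycles} = (−1)^{21−5} = (−1)^16 = +1.
Check: (5/21) = +1 by Zolotarev.

+1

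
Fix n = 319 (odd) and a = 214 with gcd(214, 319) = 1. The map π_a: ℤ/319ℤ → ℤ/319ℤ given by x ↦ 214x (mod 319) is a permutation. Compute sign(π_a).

Start at x=225: 225 → 300 → 81 → 108 → 144 → 192 → 256 → … (one orbit).
Cycle lengths of π_214 on ℤ/319ℤ: [140, 140, 28, 5, 5, 1]; 6 cycles in total.
Σ(ℓ_i−1) = 319−6 = 313; sign = (−1)^313 = -1.
Check: (214/319) = -1 by Zolotarev.

-1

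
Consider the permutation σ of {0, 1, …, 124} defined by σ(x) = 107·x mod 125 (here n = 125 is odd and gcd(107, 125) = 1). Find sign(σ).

-1

Trace 57: π^k(57) = [57, 99, 93, 76, 7, 124, 18] for k=0..6.
12 cycles of lengths [20, 20, 20, 20, 20, 4, 4, 4, 4, 4, 4, 1].
sign(π) = (−1)^{n − #cycles} = (−1)^{125−12} = (−1)^113 = -1.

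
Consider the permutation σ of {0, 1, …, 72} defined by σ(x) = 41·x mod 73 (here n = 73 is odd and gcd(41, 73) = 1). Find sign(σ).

Trace 41: π^k(41) = [41, 2, 9, 4, 18, 8, 36] for k=0..6.
Cycle lengths of π_41 on ℤ/73ℤ: [18, 18, 18, 18, 1]; 5 cycles in total.
With 5 cycles on 73 points, sign = (−1)^{73−5} = +1.
Zolotarev: (41|73) = +1, matching the cycle-count sign.

+1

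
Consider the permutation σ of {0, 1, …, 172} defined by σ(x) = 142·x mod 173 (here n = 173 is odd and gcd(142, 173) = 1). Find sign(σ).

Start at x=36: 36 → 95 → 169 → 124 → 135 → 140 → 158 → … (one orbit).
The orbit structure of x ↦ 142x mod 173: 5 orbits of sizes [43, 43, 43, 43, 1].
173 − 5 = 168 transpositions; sign(π) = (−1)^168 = +1.
Via Zolotarev, sign(π_{142}) = (142|173) = +1.

+1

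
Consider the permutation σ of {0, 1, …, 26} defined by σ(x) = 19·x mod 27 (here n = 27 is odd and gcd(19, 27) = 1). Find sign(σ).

Orbit of 19 under x↦19x: [19, 10, 1]… (length divides ord_27(19)).
15 cycles of lengths [3, 3, 3, 3, 3, 3, 1, 1, 1, 1, 1, 1, 1, 1, 1].
With 15 cycles on 27 points, sign = (−1)^{27−15} = +1.
The Jacobi symbol (19|27) = +1 (Zolotarev) agrees.

+1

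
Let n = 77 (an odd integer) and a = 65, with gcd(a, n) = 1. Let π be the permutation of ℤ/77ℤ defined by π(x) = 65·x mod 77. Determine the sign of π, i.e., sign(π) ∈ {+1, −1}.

Trace 32: π^k(32) = [32, 1, 65, 67, 43, 23] for k=0..5.
The orbit structure of x ↦ 65x mod 77: 18 orbits of sizes [6, 6, 6, 6, 6, 6, 6, 6, 6, 6, 3, 3, 2, 2, 2, 2, 2, 1].
n − c = 77 − 18 = 59; sign = (−1)^59 = -1.
Zolotarev: (65|77) = -1, matching the cycle-count sign.

-1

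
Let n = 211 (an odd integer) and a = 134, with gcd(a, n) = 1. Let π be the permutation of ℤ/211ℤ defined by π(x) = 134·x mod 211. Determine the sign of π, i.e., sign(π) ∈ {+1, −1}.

Orbit of 19 under x↦134x: [19, 14, 188, 83, 150, 55, 196]… (length divides ord_211(134)).
Cycle lengths of π_134 on ℤ/211ℤ: [15, 15, 15, 15, 15, 15, 15, 15, 15, 15, 15, 15, 15, 15, 1]; 15 cycles in total.
Σ(ℓ_i−1) = 211−15 = 196; sign = (−1)^196 = +1.
(134|211)_J = +1 (Zolotarev's lemma cross-check).

+1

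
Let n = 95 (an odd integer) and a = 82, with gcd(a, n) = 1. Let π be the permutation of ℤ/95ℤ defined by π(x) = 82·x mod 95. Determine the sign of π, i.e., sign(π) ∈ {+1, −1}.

-1

Orbit of 9 under x↦82x: [9, 73, 1, 82, 74, 83, 61]… (length divides ord_95(82)).
Cycle lengths of π_82 on ℤ/95ℤ: [36, 36, 9, 9, 4, 1]; 6 cycles in total.
95 − 6 = 89 transpositions; sign(π) = (−1)^89 = -1.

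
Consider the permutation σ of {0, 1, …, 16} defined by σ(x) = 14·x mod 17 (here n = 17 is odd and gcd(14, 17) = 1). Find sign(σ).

-1

Trace 2: π^k(2) = [2, 11, 1, 14, 9, 7, 13] for k=0..6.
Cycle type of π: 16 + 1; total 2 cycles.
sign(π) = (−1)^{n − #cycles} = (−1)^{17−2} = (−1)^15 = -1.
The Jacobi symbol (14|17) = -1 (Zolotarev) agrees.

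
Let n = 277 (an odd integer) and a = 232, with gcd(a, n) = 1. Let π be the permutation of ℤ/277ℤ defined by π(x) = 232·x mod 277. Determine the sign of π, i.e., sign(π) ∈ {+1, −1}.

Start at x=112: 112 → 223 → 214 → 65 → 122 → 50 → 243 → … (one orbit).
π_232 has 2 disjoint cycles with lengths [276, 1] on {0,…,276}.
277 − 2 = 275 transpositions; sign(π) = (−1)^275 = -1.
Check: (232/277) = -1 by Zolotarev.

-1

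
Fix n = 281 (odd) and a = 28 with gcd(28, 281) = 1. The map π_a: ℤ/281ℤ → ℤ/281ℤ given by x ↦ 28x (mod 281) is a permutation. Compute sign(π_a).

+1

Orbit of 247 under x↦28x: [247, 172, 39, 249, 228, 202, 36]… (length divides ord_281(28)).
Cycle lengths of π_28 on ℤ/281ℤ: [28, 28, 28, 28, 28, 28, 28, 28, 28, 28, 1]; 11 cycles in total.
With 11 cycles on 281 points, sign = (−1)^{281−11} = +1.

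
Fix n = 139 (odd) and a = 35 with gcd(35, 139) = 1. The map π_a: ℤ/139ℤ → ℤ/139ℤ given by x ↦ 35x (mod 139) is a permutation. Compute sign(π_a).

+1

Orbit of 137 under x↦35x: [137, 69, 52, 13, 38, 79, 124]… (length divides ord_139(35)).
Cycle lengths of π_35 on ℤ/139ℤ: [69, 69, 1]; 3 cycles in total.
139 − 3 = 136 transpositions; sign(π) = (−1)^136 = +1.
Zolotarev: (35|139) = +1, matching the cycle-count sign.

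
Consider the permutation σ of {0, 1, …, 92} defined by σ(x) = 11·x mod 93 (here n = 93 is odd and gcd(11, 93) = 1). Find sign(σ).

+1

Trace 17: π^k(17) = [17, 1, 11, 28, 29, 40, 68] for k=0..6.
Cycle type of π: 30×3 + 2 + 1; total 5 cycles.
93 − 5 = 88 transpositions; sign(π) = (−1)^88 = +1.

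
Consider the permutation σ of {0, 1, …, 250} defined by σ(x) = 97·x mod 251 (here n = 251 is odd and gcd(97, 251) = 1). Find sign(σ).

Start at x=99: 99 → 65 → 30 → 149 → 146 → 106 → 242 → … (one orbit).
The orbit structure of x ↦ 97x mod 251: 2 orbits of sizes [250, 1].
With 2 cycles on 251 points, sign = (−1)^{251−2} = -1.
Via Zolotarev, sign(π_{97}) = (97|251) = -1.

-1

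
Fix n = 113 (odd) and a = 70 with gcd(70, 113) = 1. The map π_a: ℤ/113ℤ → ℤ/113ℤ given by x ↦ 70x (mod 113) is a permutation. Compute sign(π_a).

-1

Trace 84: π^k(84) = [84, 4, 54, 51, 67, 57, 35] for k=0..6.
2 cycles of lengths [112, 1].
113 − 2 = 111 transpositions; sign(π) = (−1)^111 = -1.
Zolotarev: (70|113) = -1, matching the cycle-count sign.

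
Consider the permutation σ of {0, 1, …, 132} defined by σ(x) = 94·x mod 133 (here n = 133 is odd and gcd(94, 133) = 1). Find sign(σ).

+1

Orbit of 1 under x↦94x: [1, 94, 58, 132, 39, 75]… (length divides ord_133(94)).
Cycle lengths of π_94 on ℤ/133ℤ: [6, 6, 6, 6, 6, 6, 6, 6, 6, 6, 6, 6, 6, 6, 6, 6, 6, 6, 6, 2, 2, 2, 2, 2, 2, 2, 2, 2, 1]; 29 cycles in total.
sign(π) = (−1)^{n − #cycles} = (−1)^{133−29} = (−1)^104 = +1.
The Jacobi symbol (94|133) = +1 (Zolotarev) agrees.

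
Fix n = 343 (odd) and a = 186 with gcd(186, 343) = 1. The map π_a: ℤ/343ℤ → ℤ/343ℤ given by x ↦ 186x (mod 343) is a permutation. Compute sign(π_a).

+1

Start at x=72: 72 → 15 → 46 → 324 → 239 → 207 → 86 → … (one orbit).
Cycle type of π: 147×2 + 21×2 + 3×2 + 1; total 7 cycles.
Σ(ℓ_i−1) = 343−7 = 336; sign = (−1)^336 = +1.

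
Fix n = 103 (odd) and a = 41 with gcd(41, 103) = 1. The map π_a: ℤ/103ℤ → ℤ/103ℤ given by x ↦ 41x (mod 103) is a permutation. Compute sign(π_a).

Start at x=56: 56 → 30 → 97 → 63 → 8 → 19 → 58 → … (one orbit).
3 cycles of lengths [51, 51, 1].
sign(π) = (−1)^{n − #cycles} = (−1)^{103−3} = (−1)^100 = +1.

+1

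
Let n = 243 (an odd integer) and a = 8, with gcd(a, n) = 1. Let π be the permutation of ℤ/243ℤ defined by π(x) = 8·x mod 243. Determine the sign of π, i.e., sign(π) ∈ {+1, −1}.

-1

Orbit of 64 under x↦8x: [64, 26, 208, 206, 190, 62, 10]… (length divides ord_243(8)).
π_8 has 14 disjoint cycles with lengths [54, 54, 54, 18, 18, 18, 6, 6, 6, 2, 2, 2, 2, 1] on {0,…,242}.
sign(π) = (−1)^{n − #cycles} = (−1)^{243−14} = (−1)^229 = -1.
The Jacobi symbol (8|243) = -1 (Zolotarev) agrees.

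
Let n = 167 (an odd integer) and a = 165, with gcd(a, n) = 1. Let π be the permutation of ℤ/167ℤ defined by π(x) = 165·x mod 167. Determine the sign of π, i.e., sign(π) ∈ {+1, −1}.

-1

Orbit of 100 under x↦165x: [100, 134, 66, 35, 97, 140, 54]… (length divides ord_167(165)).
π_165 has 2 disjoint cycles with lengths [166, 1] on {0,…,166}.
167 − 2 = 165 transpositions; sign(π) = (−1)^165 = -1.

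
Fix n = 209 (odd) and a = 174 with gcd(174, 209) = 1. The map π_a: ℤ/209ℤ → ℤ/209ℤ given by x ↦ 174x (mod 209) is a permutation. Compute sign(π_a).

Start at x=137: 137 → 12 → 207 → 70 → 58 → 60 → 199 → … (one orbit).
The orbit structure of x ↦ 174x mod 209: 6 orbits of sizes [90, 90, 18, 5, 5, 1].
209 − 6 = 203 transpositions; sign(π) = (−1)^203 = -1.
Via Zolotarev, sign(π_{174}) = (174|209) = -1.

-1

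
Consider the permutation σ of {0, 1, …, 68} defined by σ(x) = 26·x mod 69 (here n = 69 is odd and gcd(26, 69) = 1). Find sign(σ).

Start at x=31: 31 → 47 → 49 → 32 → 4 → 35 → 13 → … (one orbit).
Cycle type of π: 22×2 + 11×2 + 2 + 1; total 6 cycles.
69 − 6 = 63 transpositions; sign(π) = (−1)^63 = -1.

-1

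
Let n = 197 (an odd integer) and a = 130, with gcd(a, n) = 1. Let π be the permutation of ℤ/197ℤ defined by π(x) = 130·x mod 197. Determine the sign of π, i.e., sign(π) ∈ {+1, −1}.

Orbit of 60 under x↦130x: [60, 117, 41, 11, 51, 129, 25]… (length divides ord_197(130)).
2 cycles of lengths [196, 1].
2 cycles on 197: each ℓ→(−1)^(ℓ−1), product (−1)^195 = -1.

-1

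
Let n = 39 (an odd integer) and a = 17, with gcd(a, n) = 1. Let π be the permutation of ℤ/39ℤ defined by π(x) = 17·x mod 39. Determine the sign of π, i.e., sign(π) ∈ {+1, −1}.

Orbit of 38 under x↦17x: [38, 22, 23, 1, 17, 16]… (length divides ord_39(17)).
Cycle lengths of π_17 on ℤ/39ℤ: [6, 6, 6, 6, 6, 6, 2, 1]; 8 cycles in total.
39 − 8 = 31 transpositions; sign(π) = (−1)^31 = -1.
The Jacobi symbol (17|39) = -1 (Zolotarev) agrees.

-1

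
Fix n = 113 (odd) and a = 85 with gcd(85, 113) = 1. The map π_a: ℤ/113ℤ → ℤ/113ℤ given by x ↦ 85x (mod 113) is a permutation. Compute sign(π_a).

Trace 64: π^k(64) = [64, 16, 4, 1, 85, 106, 83] for k=0..6.
The orbit structure of x ↦ 85x mod 113: 9 orbits of sizes [14, 14, 14, 14, 14, 14, 14, 14, 1].
113 − 9 = 104 transpositions; sign(π) = (−1)^104 = +1.
(85|113)_J = +1 (Zolotarev's lemma cross-check).

+1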